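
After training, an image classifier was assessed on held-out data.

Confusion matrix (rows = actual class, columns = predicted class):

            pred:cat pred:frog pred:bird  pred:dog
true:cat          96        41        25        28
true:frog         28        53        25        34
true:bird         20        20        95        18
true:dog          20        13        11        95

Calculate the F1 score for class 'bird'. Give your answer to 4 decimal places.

0.6149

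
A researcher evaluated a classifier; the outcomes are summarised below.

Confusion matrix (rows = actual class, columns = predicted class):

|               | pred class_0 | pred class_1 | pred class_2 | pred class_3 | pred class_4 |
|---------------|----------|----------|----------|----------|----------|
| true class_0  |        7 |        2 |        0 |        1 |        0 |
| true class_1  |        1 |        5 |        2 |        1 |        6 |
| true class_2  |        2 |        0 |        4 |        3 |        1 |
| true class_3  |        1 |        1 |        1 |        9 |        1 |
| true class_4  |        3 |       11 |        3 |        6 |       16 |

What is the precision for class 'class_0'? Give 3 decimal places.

0.500

One-vs-rest for 'class_0': TP = diagonal; FP = other classes predicted 'class_0'; FN = 'class_0' predicted as other.
precision = TP/(TP+FP).
class_0: TP=7, FP=1+2+1+3=7 → 7/14 = 0.5000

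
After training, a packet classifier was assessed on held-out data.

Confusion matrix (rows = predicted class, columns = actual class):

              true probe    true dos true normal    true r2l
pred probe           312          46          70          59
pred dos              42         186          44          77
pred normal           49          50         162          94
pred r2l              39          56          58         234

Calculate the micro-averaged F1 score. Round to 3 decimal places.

0.567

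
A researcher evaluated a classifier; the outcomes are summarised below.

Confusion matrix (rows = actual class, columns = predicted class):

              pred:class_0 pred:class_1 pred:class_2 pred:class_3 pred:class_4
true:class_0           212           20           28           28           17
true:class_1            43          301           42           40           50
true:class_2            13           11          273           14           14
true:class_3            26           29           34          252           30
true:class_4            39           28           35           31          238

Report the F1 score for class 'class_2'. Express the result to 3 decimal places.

0.741

F1 score = 2·TP/(2·TP+FP+FN).
class_2: TP=273, FP=28+42+34+35=139, FN=13+11+14+14=52 → 546/737 = 0.7408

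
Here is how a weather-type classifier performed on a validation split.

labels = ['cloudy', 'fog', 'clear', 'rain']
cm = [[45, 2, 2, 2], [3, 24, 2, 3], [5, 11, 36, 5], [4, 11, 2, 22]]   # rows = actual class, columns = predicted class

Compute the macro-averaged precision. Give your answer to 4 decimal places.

Per-class precision (TP/(TP+FP)):
  cloudy: TP=45, FP=3+5+4=12 → 45/57 = 0.78947
  fog: TP=24, FP=2+11+11=24 → 24/48 = 0.50000
  clear: TP=36, FP=2+2+2=6 → 36/42 = 0.85714
  rain: TP=22, FP=2+3+5=10 → 22/32 = 0.68750
Macro-precision = mean = (0.78947 + 0.50000 + 0.85714 + 0.68750) / 4 = 0.7085

0.7085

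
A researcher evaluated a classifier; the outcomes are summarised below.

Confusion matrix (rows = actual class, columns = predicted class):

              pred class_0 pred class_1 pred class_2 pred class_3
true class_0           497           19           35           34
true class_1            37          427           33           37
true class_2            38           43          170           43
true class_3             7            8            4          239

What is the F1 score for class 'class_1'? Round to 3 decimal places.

0.828

One-vs-rest for 'class_1': TP = diagonal; FP = other classes predicted 'class_1'; FN = 'class_1' predicted as other.
F1 score = 2·TP/(2·TP+FP+FN).
class_1: TP=427, FP=19+43+8=70, FN=37+33+37=107 → 854/1031 = 0.8283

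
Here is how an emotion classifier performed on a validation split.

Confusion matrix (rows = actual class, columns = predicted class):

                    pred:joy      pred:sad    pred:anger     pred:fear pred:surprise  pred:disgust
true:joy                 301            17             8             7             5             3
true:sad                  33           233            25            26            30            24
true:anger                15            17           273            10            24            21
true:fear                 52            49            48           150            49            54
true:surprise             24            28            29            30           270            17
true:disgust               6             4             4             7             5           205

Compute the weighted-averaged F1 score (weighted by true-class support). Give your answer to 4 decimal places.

Per-class F1 score (2·TP/(2·TP+FP+FN)):
  joy: TP=301, FP=33+15+52+24+6=130, FN=17+8+7+5+3=40 → 602/772 = 0.77979
  sad: TP=233, FP=17+17+49+28+4=115, FN=33+25+26+30+24=138 → 466/719 = 0.64812
  anger: TP=273, FP=8+25+48+29+4=114, FN=15+17+10+24+21=87 → 546/747 = 0.73092
  fear: TP=150, FP=7+26+10+30+7=80, FN=52+49+48+49+54=252 → 300/632 = 0.47468
  surprise: TP=270, FP=5+30+24+49+5=113, FN=24+28+29+30+17=128 → 540/781 = 0.69142
  disgust: TP=205, FP=3+24+21+54+17=119, FN=6+4+4+7+5=26 → 410/555 = 0.73874
Weighted-F1 score = Σ (supportᵢ/N)·F1 scoreᵢ with N=2103: (341/2103)·0.77979 + (371/2103)·0.64812 + (360/2103)·0.73092 + (402/2103)·0.47468 + (398/2103)·0.69142 + (231/2103)·0.73874 = 0.6686

0.6686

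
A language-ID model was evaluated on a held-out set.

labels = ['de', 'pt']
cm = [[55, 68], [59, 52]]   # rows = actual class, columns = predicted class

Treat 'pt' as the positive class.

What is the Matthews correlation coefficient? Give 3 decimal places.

-0.084

MCC = (TP·TN − FP·FN) / √((TP+FP)(TP+FN)(TN+FP)(TN+FN))
Numerator = 52·55 − 68·59 = -1152
Denominator = √(120·111·123·114) = √186773040 = 13666.4933
MCC = -1152 / 13666.4933 = -0.084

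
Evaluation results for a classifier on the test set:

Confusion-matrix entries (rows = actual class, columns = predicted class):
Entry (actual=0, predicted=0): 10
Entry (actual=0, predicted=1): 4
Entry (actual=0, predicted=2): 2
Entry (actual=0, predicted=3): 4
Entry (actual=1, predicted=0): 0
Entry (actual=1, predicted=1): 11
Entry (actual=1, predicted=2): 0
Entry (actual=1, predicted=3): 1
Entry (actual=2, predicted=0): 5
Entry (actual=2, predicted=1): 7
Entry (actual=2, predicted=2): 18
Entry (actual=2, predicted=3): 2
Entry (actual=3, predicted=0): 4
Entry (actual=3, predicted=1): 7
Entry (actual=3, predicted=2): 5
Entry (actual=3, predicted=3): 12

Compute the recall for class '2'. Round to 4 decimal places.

0.5625

Take TP from the diagonal, FP from the rest of the '2' prediction marginal, FN from the rest of the '2' actual marginal.
recall = TP/(TP+FN).
2: TP=18, FN=5+7+2=14 → 18/32 = 0.56250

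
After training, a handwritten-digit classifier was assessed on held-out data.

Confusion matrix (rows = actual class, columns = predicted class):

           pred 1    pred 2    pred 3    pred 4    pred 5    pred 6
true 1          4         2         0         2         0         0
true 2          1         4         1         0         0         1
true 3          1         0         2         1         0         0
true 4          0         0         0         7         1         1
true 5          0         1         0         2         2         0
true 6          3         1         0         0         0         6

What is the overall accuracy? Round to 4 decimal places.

0.5814

Accuracy = trace / total = (4+4+2+7+2+6=25) / 43 = 25/43 = 0.5814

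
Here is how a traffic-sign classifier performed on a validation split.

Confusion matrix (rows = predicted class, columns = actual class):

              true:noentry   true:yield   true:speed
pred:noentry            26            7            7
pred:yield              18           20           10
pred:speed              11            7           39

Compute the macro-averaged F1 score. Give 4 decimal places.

Per-class F1 score (2·TP/(2·TP+FP+FN)):
  noentry: TP=26, FP=7+7=14, FN=18+11=29 → 52/95 = 0.54737
  yield: TP=20, FP=18+10=28, FN=7+7=14 → 40/82 = 0.48780
  speed: TP=39, FP=11+7=18, FN=7+10=17 → 78/113 = 0.69027
Macro-F1 score = mean = (0.54737 + 0.48780 + 0.69027) / 3 = 0.5751

0.5751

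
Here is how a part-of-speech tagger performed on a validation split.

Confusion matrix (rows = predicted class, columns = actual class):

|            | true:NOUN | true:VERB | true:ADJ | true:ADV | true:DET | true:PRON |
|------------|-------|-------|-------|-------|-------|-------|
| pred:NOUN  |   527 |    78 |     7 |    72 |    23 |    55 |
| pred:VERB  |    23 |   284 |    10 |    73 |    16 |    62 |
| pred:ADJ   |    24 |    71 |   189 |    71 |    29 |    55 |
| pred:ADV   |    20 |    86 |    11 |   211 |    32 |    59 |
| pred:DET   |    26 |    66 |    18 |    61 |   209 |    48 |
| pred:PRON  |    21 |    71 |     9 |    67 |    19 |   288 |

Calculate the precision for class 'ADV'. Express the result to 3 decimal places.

0.504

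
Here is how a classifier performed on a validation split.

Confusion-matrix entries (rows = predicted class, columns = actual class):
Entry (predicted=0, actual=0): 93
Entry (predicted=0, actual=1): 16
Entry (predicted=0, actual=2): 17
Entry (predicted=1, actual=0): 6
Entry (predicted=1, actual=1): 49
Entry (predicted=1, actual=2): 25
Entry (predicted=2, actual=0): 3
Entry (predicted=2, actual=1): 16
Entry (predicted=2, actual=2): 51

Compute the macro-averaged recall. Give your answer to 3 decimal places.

0.688

Per-class recall (TP/(TP+FN)):
  0: TP=93, FN=6+3=9 → 93/102 = 0.9118
  1: TP=49, FN=16+16=32 → 49/81 = 0.6049
  2: TP=51, FN=17+25=42 → 51/93 = 0.5484
Macro-recall = mean = (0.9118 + 0.6049 + 0.5484) / 3 = 0.688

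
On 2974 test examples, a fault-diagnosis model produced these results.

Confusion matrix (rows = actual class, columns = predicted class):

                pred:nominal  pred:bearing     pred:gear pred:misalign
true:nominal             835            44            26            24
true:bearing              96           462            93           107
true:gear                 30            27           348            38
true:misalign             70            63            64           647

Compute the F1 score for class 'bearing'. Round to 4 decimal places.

0.6824

Treat 'bearing' as positive and all other classes as negative.
F1 score = 2·TP/(2·TP+FP+FN).
bearing: TP=462, FP=44+27+63=134, FN=96+93+107=296 → 924/1354 = 0.68242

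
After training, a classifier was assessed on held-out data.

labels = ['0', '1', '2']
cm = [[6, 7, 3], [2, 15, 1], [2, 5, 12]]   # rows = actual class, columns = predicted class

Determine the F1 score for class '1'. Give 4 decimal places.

Treat '1' as positive and all other classes as negative.
F1 score = 2·TP/(2·TP+FP+FN).
1: TP=15, FP=7+5=12, FN=2+1=3 → 30/45 = 0.66667

0.6667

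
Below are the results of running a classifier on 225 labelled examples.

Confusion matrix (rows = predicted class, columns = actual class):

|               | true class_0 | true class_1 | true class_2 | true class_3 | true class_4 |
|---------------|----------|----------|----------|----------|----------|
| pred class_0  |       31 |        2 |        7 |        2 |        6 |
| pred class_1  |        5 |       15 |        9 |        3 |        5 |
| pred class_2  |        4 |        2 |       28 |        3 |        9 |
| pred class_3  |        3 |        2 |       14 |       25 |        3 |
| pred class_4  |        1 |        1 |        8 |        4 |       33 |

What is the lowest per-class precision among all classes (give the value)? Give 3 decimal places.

Per-class precision (TP/(TP+FP)):
  class_0: TP=31, FP=2+7+2+6=17 → 31/48 = 0.6458
  class_1: TP=15, FP=5+9+3+5=22 → 15/37 = 0.4054
  class_2: TP=28, FP=4+2+3+9=18 → 28/46 = 0.6087
  class_3: TP=25, FP=3+2+14+3=22 → 25/47 = 0.5319
  class_4: TP=33, FP=1+1+8+4=14 → 33/47 = 0.7021
Lowest is class 'class_1' with precision = 0.405.

0.405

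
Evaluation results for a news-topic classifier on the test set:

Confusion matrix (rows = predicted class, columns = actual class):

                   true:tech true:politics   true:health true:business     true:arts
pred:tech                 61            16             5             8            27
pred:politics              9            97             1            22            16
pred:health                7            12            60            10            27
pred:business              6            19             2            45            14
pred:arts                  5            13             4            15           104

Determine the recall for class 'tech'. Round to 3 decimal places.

0.693

recall = TP/(TP+FN).
tech: TP=61, FN=9+7+6+5=27 → 61/88 = 0.6932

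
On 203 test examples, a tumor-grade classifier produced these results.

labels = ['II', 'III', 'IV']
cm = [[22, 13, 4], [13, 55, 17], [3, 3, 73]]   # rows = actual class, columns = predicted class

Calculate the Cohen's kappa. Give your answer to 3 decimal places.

Observed agreement pₒ = trace/N = 150/203 = 0.7389
Expected agreement pₑ = Σ (rowᵢ·colᵢ)/N² = (39·38 + 85·71 + 79·94)/203² = 0.3626
κ = (pₒ − pₑ)/(1 − pₑ) = (0.7389 − 0.3626)/(1 − 0.3626) = 0.590

0.590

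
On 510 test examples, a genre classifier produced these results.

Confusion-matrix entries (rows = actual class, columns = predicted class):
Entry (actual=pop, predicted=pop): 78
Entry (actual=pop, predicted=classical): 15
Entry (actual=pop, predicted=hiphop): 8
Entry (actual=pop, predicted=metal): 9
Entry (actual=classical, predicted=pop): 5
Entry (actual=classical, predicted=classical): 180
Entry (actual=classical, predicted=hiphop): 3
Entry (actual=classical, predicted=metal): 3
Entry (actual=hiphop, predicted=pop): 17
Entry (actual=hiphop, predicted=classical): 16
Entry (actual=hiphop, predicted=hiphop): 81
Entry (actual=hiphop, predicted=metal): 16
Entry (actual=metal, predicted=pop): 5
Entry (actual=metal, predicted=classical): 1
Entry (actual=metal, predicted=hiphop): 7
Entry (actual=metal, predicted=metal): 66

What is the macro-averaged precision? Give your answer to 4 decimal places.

0.7781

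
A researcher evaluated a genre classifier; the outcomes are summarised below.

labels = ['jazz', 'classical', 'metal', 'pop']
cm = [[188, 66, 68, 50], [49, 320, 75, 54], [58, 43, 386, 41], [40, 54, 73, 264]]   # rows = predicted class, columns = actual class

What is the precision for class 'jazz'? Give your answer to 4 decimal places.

0.5054

Treat 'jazz' as positive and all other classes as negative.
precision = TP/(TP+FP).
jazz: TP=188, FP=66+68+50=184 → 188/372 = 0.50538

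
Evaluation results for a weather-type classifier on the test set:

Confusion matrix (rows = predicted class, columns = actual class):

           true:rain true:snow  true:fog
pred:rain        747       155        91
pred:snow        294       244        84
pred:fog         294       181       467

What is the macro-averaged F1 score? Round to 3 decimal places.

0.546

Per-class F1 score (2·TP/(2·TP+FP+FN)):
  rain: TP=747, FP=155+91=246, FN=294+294=588 → 1494/2328 = 0.6418
  snow: TP=244, FP=294+84=378, FN=155+181=336 → 488/1202 = 0.4060
  fog: TP=467, FP=294+181=475, FN=91+84=175 → 934/1584 = 0.5896
Macro-F1 score = mean = (0.6418 + 0.4060 + 0.5896) / 3 = 0.546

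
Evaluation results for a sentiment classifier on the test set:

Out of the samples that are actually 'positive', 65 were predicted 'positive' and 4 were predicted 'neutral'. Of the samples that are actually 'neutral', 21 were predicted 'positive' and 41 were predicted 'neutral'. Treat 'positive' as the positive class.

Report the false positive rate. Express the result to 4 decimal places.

0.3387

FPR = FP/(FP+TN) = 21/(21+41) = 0.3387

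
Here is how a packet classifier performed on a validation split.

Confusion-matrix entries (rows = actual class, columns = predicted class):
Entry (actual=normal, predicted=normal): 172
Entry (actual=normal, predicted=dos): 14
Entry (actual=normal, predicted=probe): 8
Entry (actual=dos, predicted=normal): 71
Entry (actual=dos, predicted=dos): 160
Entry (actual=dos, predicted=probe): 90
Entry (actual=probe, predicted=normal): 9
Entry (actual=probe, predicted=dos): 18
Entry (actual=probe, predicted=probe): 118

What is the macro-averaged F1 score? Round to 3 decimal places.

0.683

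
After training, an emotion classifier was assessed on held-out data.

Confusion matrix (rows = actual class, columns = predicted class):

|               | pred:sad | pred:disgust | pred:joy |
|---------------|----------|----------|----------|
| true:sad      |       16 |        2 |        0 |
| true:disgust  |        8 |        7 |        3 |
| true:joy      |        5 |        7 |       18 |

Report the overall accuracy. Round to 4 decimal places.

0.6212

Accuracy = trace / total = (16+7+18=41) / 66 = 41/66 = 0.6212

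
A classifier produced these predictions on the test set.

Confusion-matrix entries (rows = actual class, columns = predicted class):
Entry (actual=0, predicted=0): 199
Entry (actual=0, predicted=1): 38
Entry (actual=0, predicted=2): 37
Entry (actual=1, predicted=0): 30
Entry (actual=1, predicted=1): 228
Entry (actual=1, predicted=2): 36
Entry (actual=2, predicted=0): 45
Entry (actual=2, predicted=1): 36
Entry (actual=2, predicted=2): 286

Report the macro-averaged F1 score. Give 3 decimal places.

0.760

Per-class F1 score (2·TP/(2·TP+FP+FN)):
  0: TP=199, FP=30+45=75, FN=38+37=75 → 398/548 = 0.7263
  1: TP=228, FP=38+36=74, FN=30+36=66 → 456/596 = 0.7651
  2: TP=286, FP=37+36=73, FN=45+36=81 → 572/726 = 0.7879
Macro-F1 score = mean = (0.7263 + 0.7651 + 0.7879) / 3 = 0.760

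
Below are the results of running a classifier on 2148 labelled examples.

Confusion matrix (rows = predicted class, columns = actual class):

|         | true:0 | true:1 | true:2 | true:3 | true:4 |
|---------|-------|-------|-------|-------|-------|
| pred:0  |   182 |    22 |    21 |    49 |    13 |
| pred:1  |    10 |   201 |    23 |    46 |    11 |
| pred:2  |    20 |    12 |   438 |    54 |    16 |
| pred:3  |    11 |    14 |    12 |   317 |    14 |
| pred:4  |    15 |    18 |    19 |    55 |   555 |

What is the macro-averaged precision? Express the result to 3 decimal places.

0.767

Per-class precision (TP/(TP+FP)):
  0: TP=182, FP=22+21+49+13=105 → 182/287 = 0.6341
  1: TP=201, FP=10+23+46+11=90 → 201/291 = 0.6907
  2: TP=438, FP=20+12+54+16=102 → 438/540 = 0.8111
  3: TP=317, FP=11+14+12+14=51 → 317/368 = 0.8614
  4: TP=555, FP=15+18+19+55=107 → 555/662 = 0.8384
Macro-precision = mean = (0.6341 + 0.6907 + 0.8111 + 0.8614 + 0.8384) / 5 = 0.767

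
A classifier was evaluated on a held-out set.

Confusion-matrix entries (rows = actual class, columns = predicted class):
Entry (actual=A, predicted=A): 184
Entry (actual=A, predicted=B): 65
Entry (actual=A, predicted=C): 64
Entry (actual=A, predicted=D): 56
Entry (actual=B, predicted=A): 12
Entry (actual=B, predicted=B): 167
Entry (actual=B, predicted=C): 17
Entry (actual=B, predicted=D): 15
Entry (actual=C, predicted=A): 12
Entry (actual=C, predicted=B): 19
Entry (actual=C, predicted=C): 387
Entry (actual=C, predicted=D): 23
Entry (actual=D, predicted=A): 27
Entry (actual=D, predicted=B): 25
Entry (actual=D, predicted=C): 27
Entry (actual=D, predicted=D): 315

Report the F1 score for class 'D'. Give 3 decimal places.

0.785

Treat 'D' as positive and all other classes as negative.
F1 score = 2·TP/(2·TP+FP+FN).
D: TP=315, FP=56+15+23=94, FN=27+25+27=79 → 630/803 = 0.7846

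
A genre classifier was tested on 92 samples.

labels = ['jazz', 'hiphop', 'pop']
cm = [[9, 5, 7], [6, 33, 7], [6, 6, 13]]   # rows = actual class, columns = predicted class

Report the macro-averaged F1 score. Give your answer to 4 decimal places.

0.5540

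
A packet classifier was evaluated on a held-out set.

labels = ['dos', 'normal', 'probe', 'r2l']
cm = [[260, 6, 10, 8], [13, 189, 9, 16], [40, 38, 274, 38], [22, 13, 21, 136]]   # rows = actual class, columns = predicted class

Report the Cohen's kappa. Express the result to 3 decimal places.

0.710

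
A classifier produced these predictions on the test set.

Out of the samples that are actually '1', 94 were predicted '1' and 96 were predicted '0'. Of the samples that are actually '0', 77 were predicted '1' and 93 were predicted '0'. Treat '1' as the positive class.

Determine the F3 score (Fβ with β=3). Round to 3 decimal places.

0.500

Fβ = (1+β²)·TP / ((1+β²)·TP + β²·FN + FP), with β²=9
= 10·94 / (10·94 + 9·96 + 77) = 0.500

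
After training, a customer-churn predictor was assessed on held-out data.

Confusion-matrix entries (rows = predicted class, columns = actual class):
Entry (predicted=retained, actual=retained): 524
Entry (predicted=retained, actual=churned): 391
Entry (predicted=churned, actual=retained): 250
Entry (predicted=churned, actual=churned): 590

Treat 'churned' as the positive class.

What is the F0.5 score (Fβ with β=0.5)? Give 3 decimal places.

Fβ = (1+β²)·TP / ((1+β²)·TP + β²·FN + FP), with β²=1/4
= 1.25·590 / (1.25·590 + 0.25·391 + 250) = 0.680

0.680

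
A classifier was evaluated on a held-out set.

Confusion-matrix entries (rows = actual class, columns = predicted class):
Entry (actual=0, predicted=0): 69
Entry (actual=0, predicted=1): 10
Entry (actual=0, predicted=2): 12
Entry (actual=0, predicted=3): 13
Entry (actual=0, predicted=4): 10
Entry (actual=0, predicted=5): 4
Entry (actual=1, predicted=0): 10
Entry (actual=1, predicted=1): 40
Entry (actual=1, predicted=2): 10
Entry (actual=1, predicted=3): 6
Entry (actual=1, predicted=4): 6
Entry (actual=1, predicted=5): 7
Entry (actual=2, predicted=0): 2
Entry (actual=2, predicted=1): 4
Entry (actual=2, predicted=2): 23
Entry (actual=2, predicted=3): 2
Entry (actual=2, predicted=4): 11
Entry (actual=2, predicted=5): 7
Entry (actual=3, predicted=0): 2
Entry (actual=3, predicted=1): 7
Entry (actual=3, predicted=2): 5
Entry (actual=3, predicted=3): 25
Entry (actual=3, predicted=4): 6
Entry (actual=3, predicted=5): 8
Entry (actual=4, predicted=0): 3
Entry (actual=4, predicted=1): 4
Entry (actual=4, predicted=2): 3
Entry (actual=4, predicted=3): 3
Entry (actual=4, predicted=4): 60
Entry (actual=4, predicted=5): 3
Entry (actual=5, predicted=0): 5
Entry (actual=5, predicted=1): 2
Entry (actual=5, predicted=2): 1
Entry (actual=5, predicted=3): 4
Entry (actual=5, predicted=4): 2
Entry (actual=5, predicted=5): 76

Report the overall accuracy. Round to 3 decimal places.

Accuracy = trace / total = (69+40+23+25+60+76=293) / 465 = 293/465 = 0.630

0.630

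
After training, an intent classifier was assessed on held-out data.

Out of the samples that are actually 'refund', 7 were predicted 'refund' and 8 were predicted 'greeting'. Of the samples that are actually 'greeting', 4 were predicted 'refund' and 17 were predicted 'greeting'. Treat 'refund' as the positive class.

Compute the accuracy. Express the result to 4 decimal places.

0.6667

Accuracy = (TP+TN)/N = (7+17)/36 = 0.6667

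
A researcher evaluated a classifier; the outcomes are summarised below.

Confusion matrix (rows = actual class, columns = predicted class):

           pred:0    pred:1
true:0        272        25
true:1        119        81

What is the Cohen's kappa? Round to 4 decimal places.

Observed agreement pₒ = trace/N = 353/497 = 0.71026
Expected agreement pₑ = Σ (rowᵢ·colᵢ)/N² = (297·391 + 200·106)/497² = 0.55596
κ = (pₒ − pₑ)/(1 − pₑ) = (0.71026 − 0.55596)/(1 − 0.55596) = 0.3475

0.3475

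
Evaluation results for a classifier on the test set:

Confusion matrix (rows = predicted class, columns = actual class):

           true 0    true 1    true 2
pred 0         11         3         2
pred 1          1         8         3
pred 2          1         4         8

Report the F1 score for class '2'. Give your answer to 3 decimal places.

0.615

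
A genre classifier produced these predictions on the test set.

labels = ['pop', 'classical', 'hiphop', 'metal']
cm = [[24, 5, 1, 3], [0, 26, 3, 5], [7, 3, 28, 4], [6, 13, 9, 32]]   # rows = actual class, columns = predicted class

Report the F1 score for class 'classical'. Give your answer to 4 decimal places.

F1 score = 2·TP/(2·TP+FP+FN).
classical: TP=26, FP=5+3+13=21, FN=0+3+5=8 → 52/81 = 0.64198

0.6420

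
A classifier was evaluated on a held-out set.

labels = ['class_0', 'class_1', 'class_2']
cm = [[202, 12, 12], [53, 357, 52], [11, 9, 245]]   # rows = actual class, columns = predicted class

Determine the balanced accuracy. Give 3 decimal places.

0.864

Balanced accuracy = mean of per-class recall.
  class_0: recall = 202/226 = 0.8938
  class_1: recall = 357/462 = 0.7727
  class_2: recall = 245/265 = 0.9245
Mean = (0.8938 + 0.7727 + 0.9245) / 3 = 0.864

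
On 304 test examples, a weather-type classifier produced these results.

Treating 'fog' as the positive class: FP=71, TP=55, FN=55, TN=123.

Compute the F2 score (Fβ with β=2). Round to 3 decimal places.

0.486

Fβ = (1+β²)·TP / ((1+β²)·TP + β²·FN + FP), with β²=4
= 5·55 / (5·55 + 4·55 + 71) = 0.486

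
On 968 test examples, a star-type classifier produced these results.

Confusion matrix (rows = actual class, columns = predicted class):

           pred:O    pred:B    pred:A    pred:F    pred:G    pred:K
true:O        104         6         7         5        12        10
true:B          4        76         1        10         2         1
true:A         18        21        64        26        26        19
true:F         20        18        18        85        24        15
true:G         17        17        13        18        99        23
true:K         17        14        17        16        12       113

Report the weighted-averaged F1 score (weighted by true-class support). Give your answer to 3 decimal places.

0.552

Per-class F1 score (2·TP/(2·TP+FP+FN)):
  O: TP=104, FP=4+18+20+17+17=76, FN=6+7+5+12+10=40 → 208/324 = 0.6420
  B: TP=76, FP=6+21+18+17+14=76, FN=4+1+10+2+1=18 → 152/246 = 0.6179
  A: TP=64, FP=7+1+18+13+17=56, FN=18+21+26+26+19=110 → 128/294 = 0.4354
  F: TP=85, FP=5+10+26+18+16=75, FN=20+18+18+24+15=95 → 170/340 = 0.5000
  G: TP=99, FP=12+2+26+24+12=76, FN=17+17+13+18+23=88 → 198/362 = 0.5470
  K: TP=113, FP=10+1+19+15+23=68, FN=17+14+17+16+12=76 → 226/370 = 0.6108
Weighted-F1 score = Σ (supportᵢ/N)·F1 scoreᵢ with N=968: (144/968)·0.6420 + (94/968)·0.6179 + (174/968)·0.4354 + (180/968)·0.5000 + (187/968)·0.5470 + (189/968)·0.6108 = 0.552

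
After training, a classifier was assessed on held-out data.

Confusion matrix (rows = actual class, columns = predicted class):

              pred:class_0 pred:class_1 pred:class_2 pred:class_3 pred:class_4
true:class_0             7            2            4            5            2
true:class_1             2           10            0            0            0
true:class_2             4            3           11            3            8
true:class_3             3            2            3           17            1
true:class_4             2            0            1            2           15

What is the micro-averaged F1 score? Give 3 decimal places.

0.561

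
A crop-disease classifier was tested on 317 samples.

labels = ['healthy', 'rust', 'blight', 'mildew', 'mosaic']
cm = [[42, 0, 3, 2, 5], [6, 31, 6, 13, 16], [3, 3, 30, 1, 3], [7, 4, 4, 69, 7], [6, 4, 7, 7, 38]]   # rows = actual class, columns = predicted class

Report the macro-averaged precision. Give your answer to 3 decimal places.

Per-class precision (TP/(TP+FP)):
  healthy: TP=42, FP=6+3+7+6=22 → 42/64 = 0.6563
  rust: TP=31, FP=0+3+4+4=11 → 31/42 = 0.7381
  blight: TP=30, FP=3+6+4+7=20 → 30/50 = 0.6000
  mildew: TP=69, FP=2+13+1+7=23 → 69/92 = 0.7500
  mosaic: TP=38, FP=5+16+3+7=31 → 38/69 = 0.5507
Macro-precision = mean = (0.6563 + 0.7381 + 0.6000 + 0.7500 + 0.5507) / 5 = 0.659

0.659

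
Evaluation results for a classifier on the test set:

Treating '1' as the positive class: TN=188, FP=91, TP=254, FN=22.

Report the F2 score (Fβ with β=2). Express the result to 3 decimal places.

Fβ = (1+β²)·TP / ((1+β²)·TP + β²·FN + FP), with β²=4
= 5·254 / (5·254 + 4·22 + 91) = 0.876

0.876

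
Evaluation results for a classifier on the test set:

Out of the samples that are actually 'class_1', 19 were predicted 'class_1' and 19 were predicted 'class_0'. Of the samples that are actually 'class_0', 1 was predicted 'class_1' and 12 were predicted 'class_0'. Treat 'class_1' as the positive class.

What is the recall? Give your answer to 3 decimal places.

0.500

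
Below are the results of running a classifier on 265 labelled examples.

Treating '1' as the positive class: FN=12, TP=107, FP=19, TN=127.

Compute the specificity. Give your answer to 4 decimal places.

Specificity = TN/(TN+FP) = 127/(127+19) = 0.8699

0.8699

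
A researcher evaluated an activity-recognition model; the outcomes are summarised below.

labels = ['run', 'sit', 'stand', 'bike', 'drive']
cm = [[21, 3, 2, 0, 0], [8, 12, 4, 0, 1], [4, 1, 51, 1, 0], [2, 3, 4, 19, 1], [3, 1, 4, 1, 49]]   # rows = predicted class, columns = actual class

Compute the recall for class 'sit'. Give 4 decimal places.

0.6000

Take TP from the diagonal, FP from the rest of the 'sit' prediction marginal, FN from the rest of the 'sit' actual marginal.
recall = TP/(TP+FN).
sit: TP=12, FN=3+1+3+1=8 → 12/20 = 0.60000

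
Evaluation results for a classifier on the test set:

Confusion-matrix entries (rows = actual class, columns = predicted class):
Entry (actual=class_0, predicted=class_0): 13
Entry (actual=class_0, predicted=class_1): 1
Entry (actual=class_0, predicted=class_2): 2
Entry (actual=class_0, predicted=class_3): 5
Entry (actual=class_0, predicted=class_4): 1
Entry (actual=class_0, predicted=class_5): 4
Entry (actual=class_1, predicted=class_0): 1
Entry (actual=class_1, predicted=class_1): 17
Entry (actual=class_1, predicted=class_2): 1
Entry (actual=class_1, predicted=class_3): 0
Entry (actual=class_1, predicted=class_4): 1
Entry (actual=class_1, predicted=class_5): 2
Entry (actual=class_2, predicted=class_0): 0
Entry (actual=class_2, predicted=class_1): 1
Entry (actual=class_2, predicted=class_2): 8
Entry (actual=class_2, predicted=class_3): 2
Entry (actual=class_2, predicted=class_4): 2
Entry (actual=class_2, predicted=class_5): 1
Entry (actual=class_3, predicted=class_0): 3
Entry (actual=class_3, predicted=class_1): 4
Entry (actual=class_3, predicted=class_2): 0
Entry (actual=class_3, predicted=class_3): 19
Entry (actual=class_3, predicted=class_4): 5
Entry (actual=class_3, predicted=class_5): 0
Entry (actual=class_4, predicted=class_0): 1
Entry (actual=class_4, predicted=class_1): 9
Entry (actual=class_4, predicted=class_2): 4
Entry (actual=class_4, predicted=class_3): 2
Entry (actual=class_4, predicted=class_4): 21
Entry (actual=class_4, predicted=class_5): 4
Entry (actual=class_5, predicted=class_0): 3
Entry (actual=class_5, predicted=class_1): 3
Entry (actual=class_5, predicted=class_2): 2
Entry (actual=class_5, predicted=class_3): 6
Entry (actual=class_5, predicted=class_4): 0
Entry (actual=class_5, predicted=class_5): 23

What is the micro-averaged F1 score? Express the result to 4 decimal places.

Micro-averaging pools counts across classes: ΣTP=101, ΣFP=70, ΣFN=70.
Micro-F1 score = 2·TP/(2·TP+FP+FN) on pooled counts = 0.5906 (equals overall accuracy in single-label multiclass).

0.5906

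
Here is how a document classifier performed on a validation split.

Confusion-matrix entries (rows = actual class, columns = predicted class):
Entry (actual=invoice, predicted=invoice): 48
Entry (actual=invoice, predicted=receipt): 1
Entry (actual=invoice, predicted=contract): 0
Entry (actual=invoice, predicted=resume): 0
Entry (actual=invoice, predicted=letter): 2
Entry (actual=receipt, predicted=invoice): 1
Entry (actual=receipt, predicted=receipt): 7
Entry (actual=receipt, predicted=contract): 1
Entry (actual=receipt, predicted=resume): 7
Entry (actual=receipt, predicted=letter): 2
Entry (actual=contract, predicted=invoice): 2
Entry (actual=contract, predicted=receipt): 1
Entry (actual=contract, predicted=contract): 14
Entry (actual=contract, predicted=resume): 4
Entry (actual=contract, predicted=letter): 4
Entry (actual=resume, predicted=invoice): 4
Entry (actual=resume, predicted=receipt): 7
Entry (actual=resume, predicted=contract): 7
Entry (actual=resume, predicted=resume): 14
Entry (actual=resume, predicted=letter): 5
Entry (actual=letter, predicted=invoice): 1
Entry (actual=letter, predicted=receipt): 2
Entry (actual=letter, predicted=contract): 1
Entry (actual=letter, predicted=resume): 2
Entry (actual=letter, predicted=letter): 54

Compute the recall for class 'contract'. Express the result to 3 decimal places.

recall = TP/(TP+FN).
contract: TP=14, FN=2+1+4+4=11 → 14/25 = 0.5600

0.560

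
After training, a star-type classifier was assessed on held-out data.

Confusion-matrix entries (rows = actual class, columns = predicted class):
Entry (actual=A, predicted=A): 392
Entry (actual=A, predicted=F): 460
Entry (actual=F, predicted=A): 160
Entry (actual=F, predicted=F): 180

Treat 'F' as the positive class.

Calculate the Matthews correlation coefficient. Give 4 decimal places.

MCC = (TP·TN − FP·FN) / √((TP+FP)(TP+FN)(TN+FP)(TN+FN))
Numerator = 180·392 − 460·160 = -3040
Denominator = √(640·340·852·552) = √102338150400 = 319903.3454
MCC = -3040 / 319903.3454 = -0.0095

-0.0095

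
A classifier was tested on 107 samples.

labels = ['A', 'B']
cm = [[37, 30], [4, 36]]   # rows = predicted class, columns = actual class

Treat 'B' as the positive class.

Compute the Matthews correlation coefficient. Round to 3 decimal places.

0.450

MCC = (TP·TN − FP·FN) / √((TP+FP)(TP+FN)(TN+FP)(TN+FN))
Numerator = 36·37 − 4·30 = 1212
Denominator = √(40·66·41·67) = √7252080 = 2692.9686
MCC = 1212 / 2692.9686 = 0.450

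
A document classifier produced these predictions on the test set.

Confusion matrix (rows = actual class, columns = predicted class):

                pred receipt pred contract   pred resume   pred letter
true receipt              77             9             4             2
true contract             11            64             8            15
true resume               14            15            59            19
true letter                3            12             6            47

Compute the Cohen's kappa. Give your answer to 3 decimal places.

Observed agreement pₒ = trace/N = 247/365 = 0.6767
Expected agreement pₑ = Σ (rowᵢ·colᵢ)/N² = (92·105 + 98·100 + 107·77 + 68·83)/365² = 0.2503
κ = (pₒ − pₑ)/(1 − pₑ) = (0.6767 − 0.2503)/(1 − 0.2503) = 0.569

0.569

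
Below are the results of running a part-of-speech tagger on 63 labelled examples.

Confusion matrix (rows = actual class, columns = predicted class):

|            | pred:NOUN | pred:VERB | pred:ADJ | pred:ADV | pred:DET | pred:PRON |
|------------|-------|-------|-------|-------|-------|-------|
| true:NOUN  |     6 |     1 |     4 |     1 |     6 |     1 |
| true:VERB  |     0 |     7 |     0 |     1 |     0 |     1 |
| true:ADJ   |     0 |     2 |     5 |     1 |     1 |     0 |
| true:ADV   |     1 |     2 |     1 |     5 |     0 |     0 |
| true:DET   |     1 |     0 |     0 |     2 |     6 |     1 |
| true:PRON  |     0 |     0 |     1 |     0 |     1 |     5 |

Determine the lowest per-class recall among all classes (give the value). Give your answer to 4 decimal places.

0.3158

Per-class recall (TP/(TP+FN)):
  NOUN: TP=6, FN=1+4+1+6+1=13 → 6/19 = 0.31579
  VERB: TP=7, FN=0+0+1+0+1=2 → 7/9 = 0.77778
  ADJ: TP=5, FN=0+2+1+1+0=4 → 5/9 = 0.55556
  ADV: TP=5, FN=1+2+1+0+0=4 → 5/9 = 0.55556
  DET: TP=6, FN=1+0+0+2+1=4 → 6/10 = 0.60000
  PRON: TP=5, FN=0+0+1+0+1=2 → 5/7 = 0.71429
Lowest is class 'NOUN' with recall = 0.3158.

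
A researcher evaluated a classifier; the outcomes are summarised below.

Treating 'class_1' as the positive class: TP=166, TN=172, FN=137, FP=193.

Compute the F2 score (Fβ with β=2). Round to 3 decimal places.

Fβ = (1+β²)·TP / ((1+β²)·TP + β²·FN + FP), with β²=4
= 5·166 / (5·166 + 4·137 + 193) = 0.528

0.528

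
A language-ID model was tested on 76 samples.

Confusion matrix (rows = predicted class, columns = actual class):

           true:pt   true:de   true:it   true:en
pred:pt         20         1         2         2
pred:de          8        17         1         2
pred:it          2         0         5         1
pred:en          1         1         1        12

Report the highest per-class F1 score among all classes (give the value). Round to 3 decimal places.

0.750

Per-class F1 score (2·TP/(2·TP+FP+FN)):
  pt: TP=20, FP=1+2+2=5, FN=8+2+1=11 → 40/56 = 0.7143
  de: TP=17, FP=8+1+2=11, FN=1+0+1=2 → 34/47 = 0.7234
  it: TP=5, FP=2+0+1=3, FN=2+1+1=4 → 10/17 = 0.5882
  en: TP=12, FP=1+1+1=3, FN=2+2+1=5 → 24/32 = 0.7500
Highest is class 'en' with F1 score = 0.750.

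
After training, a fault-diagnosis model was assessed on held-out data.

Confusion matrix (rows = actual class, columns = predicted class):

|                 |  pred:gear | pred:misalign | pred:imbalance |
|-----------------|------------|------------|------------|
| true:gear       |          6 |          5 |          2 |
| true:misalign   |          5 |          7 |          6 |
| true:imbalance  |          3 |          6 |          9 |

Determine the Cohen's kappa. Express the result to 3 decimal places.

Observed agreement pₒ = trace/N = 22/49 = 0.4490
Expected agreement pₑ = Σ (rowᵢ·colᵢ)/N² = (13·14 + 18·18 + 18·17)/49² = 0.3382
κ = (pₒ − pₑ)/(1 − pₑ) = (0.4490 − 0.3382)/(1 − 0.3382) = 0.167

0.167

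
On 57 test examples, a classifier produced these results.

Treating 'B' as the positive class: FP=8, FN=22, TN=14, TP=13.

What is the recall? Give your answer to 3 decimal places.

0.371

Recall = TP/(TP+FN) = 13/(13+22) = 13/35 = 0.371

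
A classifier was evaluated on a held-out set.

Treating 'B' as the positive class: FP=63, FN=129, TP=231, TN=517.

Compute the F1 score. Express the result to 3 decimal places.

Precision = TP/(TP+FP) = 231/294 = 0.7857
Recall = TP/(TP+FN) = 231/360 = 0.6417
F1 = 2·TP/(2·TP+FP+FN) = 462/654 = 0.706

0.706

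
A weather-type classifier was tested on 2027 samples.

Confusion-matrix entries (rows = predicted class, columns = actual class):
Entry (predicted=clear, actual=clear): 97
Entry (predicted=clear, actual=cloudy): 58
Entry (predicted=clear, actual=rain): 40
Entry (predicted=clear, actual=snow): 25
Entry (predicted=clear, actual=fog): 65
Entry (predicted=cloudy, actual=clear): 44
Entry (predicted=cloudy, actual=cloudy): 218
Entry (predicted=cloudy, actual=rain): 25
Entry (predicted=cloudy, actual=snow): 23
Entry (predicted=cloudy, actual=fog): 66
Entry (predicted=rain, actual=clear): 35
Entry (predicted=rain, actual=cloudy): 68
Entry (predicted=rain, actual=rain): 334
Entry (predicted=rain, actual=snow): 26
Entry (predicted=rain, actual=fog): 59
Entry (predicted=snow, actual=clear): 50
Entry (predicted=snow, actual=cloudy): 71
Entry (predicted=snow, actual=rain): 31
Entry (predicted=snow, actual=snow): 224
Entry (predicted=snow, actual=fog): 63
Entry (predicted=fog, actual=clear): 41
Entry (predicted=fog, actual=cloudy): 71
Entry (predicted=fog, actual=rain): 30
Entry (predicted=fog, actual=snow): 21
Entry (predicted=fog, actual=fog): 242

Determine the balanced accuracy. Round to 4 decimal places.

0.5458

Balanced accuracy = mean of per-class recall.
  clear: recall = 97/267 = 0.36330
  cloudy: recall = 218/486 = 0.44856
  rain: recall = 334/460 = 0.72609
  snow: recall = 224/319 = 0.70219
  fog: recall = 242/495 = 0.48889
Mean = (0.36330 + 0.44856 + 0.72609 + 0.70219 + 0.48889) / 5 = 0.5458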